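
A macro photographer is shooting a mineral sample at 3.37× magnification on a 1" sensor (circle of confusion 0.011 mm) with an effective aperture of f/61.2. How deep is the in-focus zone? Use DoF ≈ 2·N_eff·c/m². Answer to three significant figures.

0.119 mm

At magnification m, DoF ≈ 2·N_eff·c/m² = 2 × 61.2 × 0.011 / 3.37² = 1.346 / 11.36 ≈ 0.119 mm.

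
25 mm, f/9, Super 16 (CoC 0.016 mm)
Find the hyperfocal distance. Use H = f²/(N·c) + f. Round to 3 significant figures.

Hyperfocal distance H = f²/(N·c) + f = 25²/(9 × 0.016) + 25 = 625/0.144 + 25 ≈ 4365.3 mm ≈ 4.37 m.

4.37 m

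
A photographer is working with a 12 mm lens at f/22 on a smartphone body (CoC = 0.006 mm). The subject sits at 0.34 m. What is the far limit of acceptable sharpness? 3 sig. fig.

Hyperfocal distance H = f²/(N·c) + f = 12²/(22 × 0.006) + 12 = 144/0.132 + 12 ≈ 1102.9 mm ≈ 1.103 m.
Far limit Df = s·(H − f)/(H − s) = 340 × (1102.9 − 12) / (1102.9 − 340) = 340 × 1090.9 / 762.9 ≈ 486.18 mm.

486 mm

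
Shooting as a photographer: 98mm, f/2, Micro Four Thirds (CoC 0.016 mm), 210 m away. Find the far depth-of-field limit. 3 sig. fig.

699 m

Hyperfocal distance H = f²/(N·c) + f = 98²/(2 × 0.016) + 98 = 9604/0.032 + 98 ≈ 300223.0 mm ≈ 300.2 m.
Far limit Df = s·(H − f)/(H − s) = 210000 × (300223.0 − 98) / (300223.0 − 210000) = 210000 × 300125.0 / 90223.0 ≈ 698561 mm ≈ 699 m.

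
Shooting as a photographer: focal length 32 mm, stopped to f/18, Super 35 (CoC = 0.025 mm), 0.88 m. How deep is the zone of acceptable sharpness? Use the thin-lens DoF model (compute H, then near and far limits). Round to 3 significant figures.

0.762 m

Hyperfocal distance H = f²/(N·c) + f = 32²/(18 × 0.025) + 32 = 1024/0.45 + 32 ≈ 2307.6 mm ≈ 2.308 m.
Near limit Dn = s·(H − f)/(H + s − 2f) = 880 × (2307.6 − 32) / (2307.6 + 880 − 2 × 32) = 880 × 2275.6 / 3123.6 ≈ 641.09 mm.
Far limit Df = s·(H − f)/(H − s) = 880 × (2307.6 − 32) / (2307.6 − 880) = 880 × 2275.6 / 1427.6 ≈ 1402.74 mm.
Depth of field = Df − Dn = 1402.74 − 641.09 ≈ 761.65 mm ≈ 0.762 m.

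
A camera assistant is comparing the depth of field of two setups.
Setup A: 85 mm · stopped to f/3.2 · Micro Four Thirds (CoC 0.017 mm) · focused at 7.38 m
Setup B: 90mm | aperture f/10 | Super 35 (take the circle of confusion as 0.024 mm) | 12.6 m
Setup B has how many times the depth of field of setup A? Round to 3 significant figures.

Setup A: H = 85²/(3.2×0.017) + 85 ≈ 132897.5 mm; DoF = Df − Dn = 7808.92 − 6995.74 ≈ 813.18 mm.
Setup B: H = 90²/(10×0.024) + 90 ≈ 33840.0 mm; DoF = Df − Dn = 20021 − 9193 ≈ 10828 mm.
Ratio = 10828 / 813.18 ≈ 13.3.

13.3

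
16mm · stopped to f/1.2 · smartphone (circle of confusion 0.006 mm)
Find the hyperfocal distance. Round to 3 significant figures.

Hyperfocal distance H = f²/(N·c) + f = 16²/(1.2 × 0.006) + 16 = 256/0.0072 + 16 ≈ 35571.6 mm ≈ 35.6 m.

35.6 m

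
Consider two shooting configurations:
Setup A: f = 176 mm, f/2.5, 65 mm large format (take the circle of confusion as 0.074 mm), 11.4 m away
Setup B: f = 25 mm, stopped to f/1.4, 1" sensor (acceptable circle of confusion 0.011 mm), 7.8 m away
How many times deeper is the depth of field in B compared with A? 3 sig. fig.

Setup A: H = 176²/(2.5×0.074) + 176 ≈ 167613.8 mm; DoF = Df − Dn = 12219.1 − 10683.8 ≈ 1535.3 mm.
Setup B: H = 25²/(1.4×0.011) + 25 ≈ 40609.4 mm; DoF = Df − Dn = 9648.4 − 6546.0 ≈ 3102.4 mm.
Ratio = 3102.4 / 1535.3 ≈ 2.02.

2.02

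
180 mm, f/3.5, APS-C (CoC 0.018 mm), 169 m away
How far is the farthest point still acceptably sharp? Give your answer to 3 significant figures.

252 m

Hyperfocal distance H = f²/(N·c) + f = 180²/(3.5 × 0.018) + 180 = 32400/0.063 + 180 ≈ 514465.7 mm ≈ 514.5 m.
Far limit Df = s·(H − f)/(H − s) = 169000 × (514465.7 − 180) / (514465.7 − 169000) = 169000 × 514285.7 / 345465.7 ≈ 251586 mm ≈ 252 m.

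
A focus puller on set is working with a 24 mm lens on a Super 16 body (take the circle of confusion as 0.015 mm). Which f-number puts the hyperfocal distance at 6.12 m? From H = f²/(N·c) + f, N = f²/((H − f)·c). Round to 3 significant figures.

Rearrange H = f²/(N·c) + f for N: N = f² / ((H − f)·c).
N = 24² / ((6120 − 24) × 0.015) = 576 / 91.44 ≈ 6.30.

f/6.30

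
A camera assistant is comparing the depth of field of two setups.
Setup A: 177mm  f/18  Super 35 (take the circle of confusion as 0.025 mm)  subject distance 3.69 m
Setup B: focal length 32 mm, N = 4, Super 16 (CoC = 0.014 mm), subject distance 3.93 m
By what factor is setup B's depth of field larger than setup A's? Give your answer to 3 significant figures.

Setup A: H = 177²/(18×0.025) + 177 ≈ 69797.0 mm; DoF = Df − Dn = 3886.09 − 3512.75 ≈ 373.34 mm.
Setup B: H = 32²/(4×0.014) + 32 ≈ 18317.7 mm; DoF = Df − Dn = 4994.7 − 3239.4 ≈ 1755.3 mm.
Ratio = 1755.3 / 373.34 ≈ 4.70.

4.70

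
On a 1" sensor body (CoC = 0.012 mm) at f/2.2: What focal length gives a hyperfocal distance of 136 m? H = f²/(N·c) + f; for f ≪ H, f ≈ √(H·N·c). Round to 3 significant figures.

From H = f²/(N·c) + f, with f ≪ H: f ≈ √(H·N·c) = √(136000 × 2.2 × 0.012) = √3590.4 ≈ 59.92 mm.
The +f correction barely moves this — solving exactly, f² + N·c·f − N·c·H = 0 ⇒ f = (−N·c + √((N·c)² + 4·N·c·H))/2 = (−0.0264 + √14362)/2 ≈ 59.907 mm, so f ≈ 59.9 mm.

59.9 mm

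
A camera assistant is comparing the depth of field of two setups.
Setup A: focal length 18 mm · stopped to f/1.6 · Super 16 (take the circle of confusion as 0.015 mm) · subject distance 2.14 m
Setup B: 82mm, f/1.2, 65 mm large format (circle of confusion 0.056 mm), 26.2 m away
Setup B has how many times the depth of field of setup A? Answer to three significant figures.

21.3

Setup A: H = 18²/(1.6×0.015) + 18 ≈ 13518.0 mm; DoF = Df − Dn = 2539.11 − 1849.32 ≈ 689.79 mm.
Setup B: H = 82²/(1.2×0.056) + 82 ≈ 100141.5 mm; DoF = Df − Dn = 35454 − 20777 ≈ 14677 mm.
Ratio = 14677 / 689.79 ≈ 21.3.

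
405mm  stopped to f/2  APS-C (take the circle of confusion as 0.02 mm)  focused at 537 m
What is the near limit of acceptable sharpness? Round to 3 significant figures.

Hyperfocal distance H = f²/(N·c) + f = 405²/(2 × 0.02) + 405 = 164025/0.04 + 405 ≈ 4101030.0 mm ≈ 4101 m.
Near limit Dn = s·(H − f)/(H + s − 2f) = 537000 × (4101030.0 − 405) / (4101030.0 + 537000 − 2 × 405) = 537000 × 4100625.0 / 4637220.0 ≈ 474861 mm ≈ 475 m.

475 m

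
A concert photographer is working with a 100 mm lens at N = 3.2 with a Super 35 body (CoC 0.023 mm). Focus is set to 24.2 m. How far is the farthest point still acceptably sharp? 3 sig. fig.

Hyperfocal distance H = f²/(N·c) + f = 100²/(3.2 × 0.023) + 100 = 10000/0.0736 + 100 ≈ 135969.6 mm ≈ 136.0 m.
Far limit Df = s·(H − f)/(H − s) = 24200 × (135969.6 − 100) / (135969.6 − 24200) = 24200 × 135869.6 / 111769.6 ≈ 29418 mm ≈ 29.4 m.

29.4 m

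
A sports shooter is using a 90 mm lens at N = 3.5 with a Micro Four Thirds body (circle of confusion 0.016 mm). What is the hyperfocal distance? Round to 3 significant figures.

Hyperfocal distance H = f²/(N·c) + f = 90²/(3.5 × 0.016) + 90 = 8100/0.056 + 90 ≈ 144732.9 mm ≈ 145 m.

145 m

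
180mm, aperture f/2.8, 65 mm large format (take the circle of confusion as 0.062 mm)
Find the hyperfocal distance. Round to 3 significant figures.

Hyperfocal distance H = f²/(N·c) + f = 180²/(2.8 × 0.062) + 180 = 32400/0.1736 + 180 ≈ 186815.9 mm ≈ 187 m.

187 m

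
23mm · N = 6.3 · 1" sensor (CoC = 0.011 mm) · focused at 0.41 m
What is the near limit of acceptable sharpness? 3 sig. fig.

390 mm

Hyperfocal distance H = f²/(N·c) + f = 23²/(6.3 × 0.011) + 23 = 529/0.0693 + 23 ≈ 7656.5 mm ≈ 7.656 m.
Near limit Dn = s·(H − f)/(H + s − 2f) = 410 × (7656.5 − 23) / (7656.5 + 410 − 2 × 23) = 410 × 7633.5 / 8020.5 ≈ 390.22 mm.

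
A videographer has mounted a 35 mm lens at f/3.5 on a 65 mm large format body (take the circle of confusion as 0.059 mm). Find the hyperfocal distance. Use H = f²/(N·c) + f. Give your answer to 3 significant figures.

5.97 m

Hyperfocal distance H = f²/(N·c) + f = 35²/(3.5 × 0.059) + 35 = 1225/0.2065 + 35 ≈ 5967.2 mm ≈ 5.97 m.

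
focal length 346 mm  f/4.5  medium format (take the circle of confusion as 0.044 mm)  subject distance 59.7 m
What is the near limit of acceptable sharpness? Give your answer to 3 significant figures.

54.4 m

Hyperfocal distance H = f²/(N·c) + f = 346²/(4.5 × 0.044) + 346 = 119716/0.198 + 346 ≈ 604972.3 mm ≈ 605.0 m.
Near limit Dn = s·(H − f)/(H + s − 2f) = 59700 × (604972.3 − 346) / (604972.3 + 59700 − 2 × 346) = 59700 × 604626.3 / 663980.3 ≈ 54363 mm ≈ 54.4 m.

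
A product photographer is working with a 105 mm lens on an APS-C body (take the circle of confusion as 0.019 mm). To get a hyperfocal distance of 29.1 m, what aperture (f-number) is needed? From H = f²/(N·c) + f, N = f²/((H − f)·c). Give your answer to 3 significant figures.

Rearrange H = f²/(N·c) + f for N: N = f² / ((H − f)·c).
N = 105² / ((29100 − 105) × 0.019) = 11025 / 550.9 ≈ 20.

f/20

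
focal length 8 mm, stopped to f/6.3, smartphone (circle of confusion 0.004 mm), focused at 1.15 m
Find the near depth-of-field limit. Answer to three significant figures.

0.793 m

Hyperfocal distance H = f²/(N·c) + f = 8²/(6.3 × 0.004) + 8 = 64/0.0252 + 8 ≈ 2547.7 mm ≈ 2.548 m.
Near limit Dn = s·(H − f)/(H + s − 2f) = 1150 × (2547.7 − 8) / (2547.7 + 1150 − 2 × 8) = 1150 × 2539.7 / 3681.7 ≈ 793.29 mm ≈ 0.793 m.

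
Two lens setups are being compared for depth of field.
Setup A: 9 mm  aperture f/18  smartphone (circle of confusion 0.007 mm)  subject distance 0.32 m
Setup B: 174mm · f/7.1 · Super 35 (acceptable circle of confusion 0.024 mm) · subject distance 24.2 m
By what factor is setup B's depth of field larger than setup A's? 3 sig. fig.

Setup A: H = 9²/(18×0.007) + 9 ≈ 651.9 mm; DoF = Df − Dn = 619.89 − 215.67 ≈ 404.22 mm.
Setup B: H = 174²/(7.1×0.024) + 174 ≈ 177850.1 mm; DoF = Df − Dn = 27984.1 − 21317.4 ≈ 6666.7 mm.
Ratio = 6666.7 / 404.22 ≈ 16.5.

16.5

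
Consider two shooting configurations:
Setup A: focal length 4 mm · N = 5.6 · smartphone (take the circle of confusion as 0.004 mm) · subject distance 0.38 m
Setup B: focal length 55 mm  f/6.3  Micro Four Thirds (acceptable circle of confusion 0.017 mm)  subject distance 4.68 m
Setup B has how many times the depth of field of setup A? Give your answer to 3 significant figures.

Setup A: H = 4²/(5.6×0.004) + 4 ≈ 718.3 mm; DoF = Df − Dn = 802.36 − 248.95 ≈ 553.41 mm.
Setup B: H = 55²/(6.3×0.017) + 55 ≈ 28299.6 mm; DoF = Df − Dn = 5596.4 − 4021.5 ≈ 1574.9 mm.
Ratio = 1574.9 / 553.41 ≈ 2.85.

2.85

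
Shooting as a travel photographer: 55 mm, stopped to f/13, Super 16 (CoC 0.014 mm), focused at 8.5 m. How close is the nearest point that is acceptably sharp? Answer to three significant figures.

5.64 m

Hyperfocal distance H = f²/(N·c) + f = 55²/(13 × 0.014) + 55 = 3025/0.182 + 55 ≈ 16675.9 mm ≈ 16.68 m.
Near limit Dn = s·(H − f)/(H + s − 2f) = 8500 × (16675.9 − 55) / (16675.9 + 8500 − 2 × 55) = 8500 × 16620.9 / 25065.9 ≈ 5636.2 mm ≈ 5.64 m.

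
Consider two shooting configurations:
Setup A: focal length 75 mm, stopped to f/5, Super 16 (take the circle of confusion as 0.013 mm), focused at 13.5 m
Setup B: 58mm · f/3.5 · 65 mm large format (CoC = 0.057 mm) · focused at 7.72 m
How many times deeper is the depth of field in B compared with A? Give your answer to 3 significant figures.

Setup A: H = 75²/(5×0.013) + 75 ≈ 86613.5 mm; DoF = Df − Dn = 15978.9 − 11687.0 ≈ 4291.9 mm.
Setup B: H = 58²/(3.5×0.057) + 58 ≈ 16920.2 mm; DoF = Df − Dn = 14149.3 − 5308.1 ≈ 8841.2 mm.
Ratio = 8841.2 / 4291.9 ≈ 2.06.

2.06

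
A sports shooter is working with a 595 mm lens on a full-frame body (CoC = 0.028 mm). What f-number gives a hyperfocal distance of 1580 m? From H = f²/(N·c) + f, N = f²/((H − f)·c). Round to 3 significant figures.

f/8.01

Rearrange H = f²/(N·c) + f for N: N = f² / ((H − f)·c).
N = 595² / ((1580000 − 595) × 0.028) = 354025 / 44223 ≈ 8.01.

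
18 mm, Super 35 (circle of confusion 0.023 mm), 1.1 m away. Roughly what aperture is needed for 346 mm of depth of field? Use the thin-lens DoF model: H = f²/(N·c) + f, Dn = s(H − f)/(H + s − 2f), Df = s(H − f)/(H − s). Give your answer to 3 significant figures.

Write h = H − f = f²/(N·c). The thin-lens limits are Dn = s·h/(h + (s−f)) and Df = s·h/(h − (s−f)), so DoF = Df − Dn = 2·s·(s−f)·h / (h² − (s−f)²).
That is a quadratic in h: DoF·h² − 2·s·(s−f)·h − DoF·(s−f)² = 0 ⇒ h = (s−f)·(s + √(s² + DoF²)) / DoF = 1082 × (1100 + √(1100² + 346²)) / 346 = 1082 × (1100 + 1153.13) / 346 ≈ 7045.9 mm.
Then N = f²/(c·h) = 18² / (0.023 × 7045.9) = 324 / 162.06 ≈ 2.00.

f/2.00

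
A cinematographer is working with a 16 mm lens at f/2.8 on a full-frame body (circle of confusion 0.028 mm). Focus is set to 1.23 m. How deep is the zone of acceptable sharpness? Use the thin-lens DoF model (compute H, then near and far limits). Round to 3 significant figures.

Hyperfocal distance H = f²/(N·c) + f = 16²/(2.8 × 0.028) + 16 = 256/0.0784 + 16 ≈ 3281.3 mm ≈ 3.281 m.
Near limit Dn = s·(H − f)/(H + s − 2f) = 1230 × (3281.3 − 16) / (3281.3 + 1230 − 2 × 16) = 1230 × 3265.3 / 4479.3 ≈ 896.6 mm.
Far limit Df = s·(H − f)/(H − s) = 1230 × (3281.3 − 16) / (3281.3 − 1230) = 1230 × 3265.3 / 2051.3 ≈ 1957.9 mm.
Depth of field = Df − Dn = 1957.9 − 896.6 ≈ 1061.3 mm ≈ 1.06 m.

1.06 m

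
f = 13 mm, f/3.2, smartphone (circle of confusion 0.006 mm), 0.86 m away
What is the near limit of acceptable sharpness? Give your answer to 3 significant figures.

0.785 m

Hyperfocal distance H = f²/(N·c) + f = 13²/(3.2 × 0.006) + 13 = 169/0.0192 + 13 ≈ 8815.1 mm ≈ 8.815 m.
Near limit Dn = s·(H − f)/(H + s − 2f) = 860 × (8815.1 − 13) / (8815.1 + 860 − 2 × 13) = 860 × 8802.1 / 9649.1 ≈ 784.51 mm ≈ 0.785 m.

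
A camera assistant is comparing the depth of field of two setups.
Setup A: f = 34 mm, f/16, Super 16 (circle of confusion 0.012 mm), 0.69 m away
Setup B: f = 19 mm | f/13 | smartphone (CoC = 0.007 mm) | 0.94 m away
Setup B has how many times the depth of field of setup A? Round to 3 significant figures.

Setup A: H = 34²/(16×0.012) + 34 ≈ 6054.8 mm; DoF = Df − Dn = 774.37 − 622.21 ≈ 152.16 mm.
Setup B: H = 19²/(13×0.007) + 19 ≈ 3986.0 mm; DoF = Df − Dn = 1224.22 − 762.89 ≈ 461.33 mm.
Ratio = 461.33 / 152.16 ≈ 3.03.

3.03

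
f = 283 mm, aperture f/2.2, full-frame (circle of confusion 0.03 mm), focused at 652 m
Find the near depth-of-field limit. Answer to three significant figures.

424 m

Hyperfocal distance H = f²/(N·c) + f = 283²/(2.2 × 0.03) + 283 = 80089/0.066 + 283 ≈ 1213752.7 mm ≈ 1214 m.
Near limit Dn = s·(H − f)/(H + s − 2f) = 652000 × (1213752.7 − 283) / (1213752.7 + 652000 − 2 × 283) = 652000 × 1213469.7 / 1865186.7 ≈ 424184 mm ≈ 424 m.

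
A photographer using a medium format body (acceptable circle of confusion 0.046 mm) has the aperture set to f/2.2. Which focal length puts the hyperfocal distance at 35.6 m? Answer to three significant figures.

From H = f²/(N·c) + f, with f ≪ H: f ≈ √(H·N·c) = √(35600 × 2.2 × 0.046) = √3602.7 ≈ 60.02 mm.
The +f correction barely moves this — solving exactly, f² + N·c·f − N·c·H = 0 ⇒ f = (−N·c + √((N·c)² + 4·N·c·H))/2 = (−0.1012 + √14411)/2 ≈ 59.972 mm, so f ≈ 60.0 mm.

60.0 mm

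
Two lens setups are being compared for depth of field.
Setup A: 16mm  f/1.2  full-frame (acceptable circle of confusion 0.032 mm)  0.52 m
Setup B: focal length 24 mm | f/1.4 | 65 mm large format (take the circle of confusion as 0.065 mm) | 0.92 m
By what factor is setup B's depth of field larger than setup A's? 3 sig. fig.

3.36

Setup A: H = 16²/(1.2×0.032) + 16 ≈ 6682.7 mm; DoF = Df − Dn = 562.527 − 483.451 ≈ 79.076 mm.
Setup B: H = 24²/(1.4×0.065) + 24 ≈ 6353.7 mm; DoF = Df − Dn = 1071.71 − 805.92 ≈ 265.79 mm.
Ratio = 265.79 / 79.076 ≈ 3.36.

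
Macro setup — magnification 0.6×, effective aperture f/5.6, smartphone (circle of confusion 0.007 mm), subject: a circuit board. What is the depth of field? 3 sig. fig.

0.218 mm

At magnification m, DoF ≈ 2·N_eff·c/m² = 2 × 5.6 × 0.007 / 0.6² = 0.0784 / 0.36 ≈ 0.218 mm.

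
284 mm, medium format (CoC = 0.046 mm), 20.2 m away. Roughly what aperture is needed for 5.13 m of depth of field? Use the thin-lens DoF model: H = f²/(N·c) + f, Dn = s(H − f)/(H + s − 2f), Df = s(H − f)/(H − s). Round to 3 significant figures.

f/11

Write h = H − f = f²/(N·c). The thin-lens limits are Dn = s·h/(h + (s−f)) and Df = s·h/(h − (s−f)), so DoF = Df − Dn = 2·s·(s−f)·h / (h² − (s−f)²).
That is a quadratic in h: DoF·h² − 2·s·(s−f)·h − DoF·(s−f)² = 0 ⇒ h = (s−f)·(s + √(s² + DoF²)) / DoF = 19916 × (20200 + √(20200² + 5130²)) / 5130 = 19916 × (20200 + 20841.2) / 5130 ≈ 159333 mm.
Then N = f²/(c·h) = 284² / (0.046 × 159333) = 80656 / 7329.3 ≈ 11.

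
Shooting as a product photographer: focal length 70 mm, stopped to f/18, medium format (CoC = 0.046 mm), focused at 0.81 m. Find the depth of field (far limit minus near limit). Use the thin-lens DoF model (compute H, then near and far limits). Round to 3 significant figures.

206 mm

Hyperfocal distance H = f²/(N·c) + f = 70²/(18 × 0.046) + 70 = 4900/0.828 + 70 ≈ 5987.9 mm ≈ 5.988 m.
Near limit Dn = s·(H − f)/(H + s − 2f) = 810 × (5987.9 − 70) / (5987.9 + 810 − 2 × 70) = 810 × 5917.9 / 6657.9 ≈ 719.97 mm.
Far limit Df = s·(H − f)/(H − s) = 810 × (5987.9 − 70) / (5987.9 − 810) = 810 × 5917.9 / 5177.9 ≈ 925.76 mm.
Depth of field = Df − Dn = 925.76 − 719.97 ≈ 205.79 mm.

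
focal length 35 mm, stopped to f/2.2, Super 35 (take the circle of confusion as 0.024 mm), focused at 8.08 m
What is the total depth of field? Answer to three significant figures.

6.37 m

Hyperfocal distance H = f²/(N·c) + f = 35²/(2.2 × 0.024) + 35 = 1225/0.0528 + 35 ≈ 23235.8 mm ≈ 23.24 m.
Near limit Dn = s·(H − f)/(H + s − 2f) = 8080 × (23235.8 − 35) / (23235.8 + 8080 − 2 × 35) = 8080 × 23200.8 / 31245.8 ≈ 5999.6 mm.
Far limit Df = s·(H − f)/(H − s) = 8080 × (23235.8 − 35) / (23235.8 − 8080) = 8080 × 23200.8 / 15155.8 ≈ 12369.0 mm.
Depth of field = Df − Dn = 12369.0 − 5999.6 ≈ 6369.4 mm ≈ 6.37 m.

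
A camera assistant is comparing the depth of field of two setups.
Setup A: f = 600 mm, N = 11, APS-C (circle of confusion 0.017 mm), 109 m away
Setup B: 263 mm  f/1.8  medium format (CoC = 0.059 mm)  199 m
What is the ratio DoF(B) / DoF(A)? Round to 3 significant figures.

10.9

Setup A: H = 600²/(11×0.017) + 600 ≈ 1925733.7 mm; DoF = Df − Dn = 115504 − 103190 ≈ 12314 mm.
Setup B: H = 263²/(1.8×0.059) + 263 ≈ 651571.9 mm; DoF = Df − Dn = 286386 − 152475 ≈ 133911 mm.
Ratio = 133911 / 12314 ≈ 10.9.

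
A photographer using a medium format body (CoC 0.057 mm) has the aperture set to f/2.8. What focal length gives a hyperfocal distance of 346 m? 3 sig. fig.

From H = f²/(N·c) + f, with f ≪ H: f ≈ √(H·N·c) = √(346000 × 2.8 × 0.057) = √55222 ≈ 235.0 mm.
The +f correction barely moves this — solving exactly, f² + N·c·f − N·c·H = 0 ⇒ f = (−N·c + √((N·c)² + 4·N·c·H))/2 = (−0.1596 + √220886)/2 ≈ 234.91 mm, so f ≈ 235 mm.

235 mm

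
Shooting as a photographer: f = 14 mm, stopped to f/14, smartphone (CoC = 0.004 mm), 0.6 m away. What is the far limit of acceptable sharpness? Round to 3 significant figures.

0.721 m

Hyperfocal distance H = f²/(N·c) + f = 14²/(14 × 0.004) + 14 = 196/0.056 + 14 ≈ 3514.0 mm ≈ 3.514 m.
Far limit Df = s·(H − f)/(H − s) = 600 × (3514.0 − 14) / (3514.0 − 600) = 600 × 3500.0 / 2914.0 ≈ 720.66 mm ≈ 0.721 m.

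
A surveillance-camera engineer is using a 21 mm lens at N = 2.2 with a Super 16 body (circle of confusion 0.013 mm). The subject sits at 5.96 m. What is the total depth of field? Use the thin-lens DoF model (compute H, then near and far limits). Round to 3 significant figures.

Hyperfocal distance H = f²/(N·c) + f = 21²/(2.2 × 0.013) + 21 = 441/0.0286 + 21 ≈ 15440.6 mm ≈ 15.44 m.
Near limit Dn = s·(H − f)/(H + s − 2f) = 5960 × (15440.6 − 21) / (15440.6 + 5960 − 2 × 21) = 5960 × 15419.6 / 21358.6 ≈ 4302.8 mm.
Far limit Df = s·(H − f)/(H − s) = 5960 × (15440.6 − 21) / (15440.6 − 5960) = 5960 × 15419.6 / 9480.6 ≈ 9693.6 mm.
Depth of field = Df − Dn = 9693.6 − 4302.8 ≈ 5390.8 mm ≈ 5.39 m.

5.39 m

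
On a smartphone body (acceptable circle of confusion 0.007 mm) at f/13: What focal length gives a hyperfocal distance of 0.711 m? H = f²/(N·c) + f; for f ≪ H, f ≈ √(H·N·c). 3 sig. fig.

8.00 mm

From H = f²/(N·c) + f, with f ≪ H: f ≈ √(H·N·c) = √(711 × 13 × 0.007) = √64.701 ≈ 8.044 mm.
Exact: f² + N·c·f − N·c·H = 0 ⇒ f = (−N·c + √((N·c)² + 4·N·c·H))/2 = (−0.091 + √258.81)/2 ≈ 7.9983 mm ≈ 8.00 mm.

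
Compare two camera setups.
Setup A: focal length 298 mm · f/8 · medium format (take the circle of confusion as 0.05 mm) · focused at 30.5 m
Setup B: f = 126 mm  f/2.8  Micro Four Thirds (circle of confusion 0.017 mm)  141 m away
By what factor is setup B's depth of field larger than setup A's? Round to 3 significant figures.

17.1

Setup A: H = 298²/(8×0.05) + 298 ≈ 222308.0 mm; DoF = Df − Dn = 35302.5 − 26847.7 ≈ 8454.8 mm.
Setup B: H = 126²/(2.8×0.017) + 126 ≈ 333655.4 mm; DoF = Df − Dn = 244102 − 99130 ≈ 144972 mm.
Ratio = 144972 / 8454.8 ≈ 17.1.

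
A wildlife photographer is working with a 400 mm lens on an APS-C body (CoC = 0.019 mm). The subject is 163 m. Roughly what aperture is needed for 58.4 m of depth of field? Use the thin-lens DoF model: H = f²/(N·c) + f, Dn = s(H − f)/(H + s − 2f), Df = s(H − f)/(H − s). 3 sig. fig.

f/9

Write h = H − f = f²/(N·c). The thin-lens limits are Dn = s·h/(h + (s−f)) and Df = s·h/(h − (s−f)), so DoF = Df − Dn = 2·s·(s−f)·h / (h² − (s−f)²).
That is a quadratic in h: DoF·h² − 2·s·(s−f)·h − DoF·(s−f)² = 0 ⇒ h = (s−f)·(s + √(s² + DoF²)) / DoF = 162600 × (163000 + √(163000² + 58400²)) / 58400 = 162600 × (163000 + 173146) / 58400 ≈ 935914 mm.
Then N = f²/(c·h) = 400² / (0.019 × 935914) = 160000 / 17782 ≈ 9.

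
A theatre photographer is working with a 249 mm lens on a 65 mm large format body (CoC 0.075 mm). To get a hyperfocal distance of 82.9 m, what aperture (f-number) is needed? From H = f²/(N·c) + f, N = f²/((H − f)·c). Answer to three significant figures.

f/10

Rearrange H = f²/(N·c) + f for N: N = f² / ((H − f)·c).
N = 249² / ((82900 − 249) × 0.075) = 62001 / 6199 ≈ 10.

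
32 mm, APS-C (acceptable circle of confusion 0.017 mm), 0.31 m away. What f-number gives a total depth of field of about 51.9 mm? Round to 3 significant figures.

Write h = H − f = f²/(N·c). The thin-lens limits are Dn = s·h/(h + (s−f)) and Df = s·h/(h − (s−f)), so DoF = Df − Dn = 2·s·(s−f)·h / (h² − (s−f)²).
That is a quadratic in h: DoF·h² − 2·s·(s−f)·h − DoF·(s−f)² = 0 ⇒ h = (s−f)·(s + √(s² + DoF²)) / DoF = 278 × (310 + √(310² + 51.9²)) / 51.9 = 278 × (310 + 314.315) / 51.9 ≈ 3344.1 mm.
Then N = f²/(c·h) = 32² / (0.017 × 3344.1) = 1024 / 56.850 ≈ 18.

f/18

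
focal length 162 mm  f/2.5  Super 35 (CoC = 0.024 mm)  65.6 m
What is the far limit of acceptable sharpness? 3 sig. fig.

Hyperfocal distance H = f²/(N·c) + f = 162²/(2.5 × 0.024) + 162 = 26244/0.06 + 162 ≈ 437562.0 mm ≈ 437.6 m.
Far limit Df = s·(H − f)/(H − s) = 65600 × (437562.0 − 162) / (437562.0 − 65600) = 65600 × 437400.0 / 371962.0 ≈ 77141 mm ≈ 77.1 m.

77.1 m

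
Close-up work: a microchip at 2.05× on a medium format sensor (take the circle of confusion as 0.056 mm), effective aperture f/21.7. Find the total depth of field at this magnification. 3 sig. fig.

At magnification m, DoF ≈ 2·N_eff·c/m² = 2 × 21.7 × 0.056 / 2.05² = 2.43 / 4.202 ≈ 0.578 mm.

0.578 mm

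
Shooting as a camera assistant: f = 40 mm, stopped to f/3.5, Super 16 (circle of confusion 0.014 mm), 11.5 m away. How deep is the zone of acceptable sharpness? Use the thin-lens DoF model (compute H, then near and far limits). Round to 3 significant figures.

Hyperfocal distance H = f²/(N·c) + f = 40²/(3.5 × 0.014) + 40 = 1600/0.049 + 40 ≈ 32693.1 mm ≈ 32.69 m.
Near limit Dn = s·(H − f)/(H + s − 2f) = 11500 × (32693.1 − 40) / (32693.1 + 11500 − 2 × 40) = 11500 × 32653.1 / 44113.1 ≈ 8512.4 mm.
Far limit Df = s·(H − f)/(H − s) = 11500 × (32693.1 − 40) / (32693.1 − 11500) = 11500 × 32653.1 / 21193.1 ≈ 17718.5 mm.
Depth of field = Df − Dn = 17718.5 − 8512.4 ≈ 9206.1 mm ≈ 9.21 m.

9.21 m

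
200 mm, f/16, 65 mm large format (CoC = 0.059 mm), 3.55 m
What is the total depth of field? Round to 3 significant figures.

Hyperfocal distance H = f²/(N·c) + f = 200²/(16 × 0.059) + 200 = 40000/0.944 + 200 ≈ 42572.9 mm ≈ 42.57 m.
Near limit Dn = s·(H − f)/(H + s − 2f) = 3550 × (42572.9 − 200) / (42572.9 + 3550 − 2 × 200) = 3550 × 42372.9 / 45722.9 ≈ 3289.90 mm.
Far limit Df = s·(H − f)/(H − s) = 3550 × (42572.9 − 200) / (42572.9 − 3550) = 3550 × 42372.9 / 39022.9 ≈ 3854.76 mm.
Depth of field = Df − Dn = 3854.76 − 3289.90 ≈ 564.86 mm ≈ 0.565 m.

0.565 m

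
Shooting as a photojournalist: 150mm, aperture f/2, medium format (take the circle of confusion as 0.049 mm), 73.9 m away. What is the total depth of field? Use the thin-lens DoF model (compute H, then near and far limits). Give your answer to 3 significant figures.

52.9 m

Hyperfocal distance H = f²/(N·c) + f = 150²/(2 × 0.049) + 150 = 22500/0.098 + 150 ≈ 229741.8 mm ≈ 229.7 m.
Near limit Dn = s·(H − f)/(H + s − 2f) = 73900 × (229741.8 − 150) / (229741.8 + 73900 − 2 × 150) = 73900 × 229591.8 / 303341.8 ≈ 55933 mm.
Far limit Df = s·(H − f)/(H − s) = 73900 × (229741.8 − 150) / (229741.8 − 73900) = 73900 × 229591.8 / 155841.8 ≈ 108872 mm.
Depth of field = Df − Dn = 108872 − 55933 ≈ 52939 mm ≈ 52.9 m.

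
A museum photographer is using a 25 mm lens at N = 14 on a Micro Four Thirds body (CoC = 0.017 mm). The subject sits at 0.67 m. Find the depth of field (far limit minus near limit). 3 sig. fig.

Hyperfocal distance H = f²/(N·c) + f = 25²/(14 × 0.017) + 25 = 625/0.238 + 25 ≈ 2651.1 mm ≈ 2.651 m.
Near limit Dn = s·(H − f)/(H + s − 2f) = 670 × (2651.1 − 25) / (2651.1 + 670 − 2 × 25) = 670 × 2626.1 / 3271.1 ≈ 537.89 mm.
Far limit Df = s·(H − f)/(H − s) = 670 × (2651.1 − 25) / (2651.1 − 670) = 670 × 2626.1 / 1981.1 ≈ 888.14 mm.
Depth of field = Df − Dn = 888.14 − 537.89 ≈ 350.25 mm.

350 mm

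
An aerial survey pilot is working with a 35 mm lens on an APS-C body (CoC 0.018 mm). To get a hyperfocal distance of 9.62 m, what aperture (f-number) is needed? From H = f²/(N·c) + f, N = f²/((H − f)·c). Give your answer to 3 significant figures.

Rearrange H = f²/(N·c) + f for N: N = f² / ((H − f)·c).
N = 35² / ((9620 − 35) × 0.018) = 1225 / 172.5 ≈ 7.10.

f/7.10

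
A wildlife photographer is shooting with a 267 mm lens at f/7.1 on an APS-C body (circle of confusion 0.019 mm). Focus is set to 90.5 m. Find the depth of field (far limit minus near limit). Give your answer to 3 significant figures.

Hyperfocal distance H = f²/(N·c) + f = 267²/(7.1 × 0.019) + 267 = 71289/0.1349 + 267 ≈ 528725.1 mm ≈ 528.7 m.
Near limit Dn = s·(H − f)/(H + s − 2f) = 90500 × (528725.1 − 267) / (528725.1 + 90500 − 2 × 267) = 90500 × 528458.1 / 618691.1 ≈ 77301 mm.
Far limit Df = s·(H − f)/(H − s) = 90500 × (528725.1 − 267) / (528725.1 − 90500) = 90500 × 528458.1 / 438225.1 ≈ 109134 mm.
Depth of field = Df − Dn = 109134 − 77301 ≈ 31833 mm ≈ 31.8 m.

31.8 m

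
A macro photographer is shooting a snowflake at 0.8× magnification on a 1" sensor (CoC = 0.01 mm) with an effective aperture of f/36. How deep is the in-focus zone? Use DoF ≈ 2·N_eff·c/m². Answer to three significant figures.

1.12 mm

At magnification m, DoF ≈ 2·N_eff·c/m² = 2 × 36 × 0.01 / 0.8² = 0.72 / 0.64 ≈ 1.12 mm.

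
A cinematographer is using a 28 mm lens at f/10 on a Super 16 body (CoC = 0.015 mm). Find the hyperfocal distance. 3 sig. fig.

5.25 m

Hyperfocal distance H = f²/(N·c) + f = 28²/(10 × 0.015) + 28 = 784/0.15 + 28 ≈ 5254.7 mm ≈ 5.25 m.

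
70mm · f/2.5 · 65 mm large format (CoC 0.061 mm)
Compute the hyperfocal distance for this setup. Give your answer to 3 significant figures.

Hyperfocal distance H = f²/(N·c) + f = 70²/(2.5 × 0.061) + 70 = 4900/0.1525 + 70 ≈ 32201.1 mm ≈ 32.2 m.

32.2 m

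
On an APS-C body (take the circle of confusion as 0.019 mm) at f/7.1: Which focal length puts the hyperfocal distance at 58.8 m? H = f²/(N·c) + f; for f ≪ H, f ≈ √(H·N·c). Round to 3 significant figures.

89.0 mm

From H = f²/(N·c) + f, with f ≪ H: f ≈ √(H·N·c) = √(58800 × 7.1 × 0.019) = √7932.1 ≈ 89.06 mm.
Exact: f² + N·c·f − N·c·H = 0 ⇒ f = (−N·c + √((N·c)² + 4·N·c·H))/2 = (−0.1349 + √31728)/2 ≈ 88.995 mm ≈ 89.0 mm.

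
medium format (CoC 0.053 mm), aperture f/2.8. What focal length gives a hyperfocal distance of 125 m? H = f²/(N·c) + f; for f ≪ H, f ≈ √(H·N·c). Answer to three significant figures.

From H = f²/(N·c) + f, with f ≪ H: f ≈ √(H·N·c) = √(125000 × 2.8 × 0.053) = √18550 ≈ 136.2 mm.
The +f correction barely moves this — solving exactly, f² + N·c·f − N·c·H = 0 ⇒ f = (−N·c + √((N·c)² + 4·N·c·H))/2 = (−0.1484 + √74200)/2 ≈ 136.12 mm, so f ≈ 136 mm.

136 mm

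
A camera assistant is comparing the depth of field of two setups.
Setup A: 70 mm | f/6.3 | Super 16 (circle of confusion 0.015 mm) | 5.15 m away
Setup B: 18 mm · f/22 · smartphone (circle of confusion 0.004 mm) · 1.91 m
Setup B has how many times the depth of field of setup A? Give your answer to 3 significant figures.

2.62

Setup A: H = 70²/(6.3×0.015) + 70 ≈ 51921.9 mm; DoF = Df − Dn = 5709.4 − 4690.5 ≈ 1018.9 mm.
Setup B: H = 18²/(22×0.004) + 18 ≈ 3699.8 mm; DoF = Df − Dn = 3929.0 − 1261.7 ≈ 2667.3 mm.
Ratio = 2667.3 / 1018.9 ≈ 2.62.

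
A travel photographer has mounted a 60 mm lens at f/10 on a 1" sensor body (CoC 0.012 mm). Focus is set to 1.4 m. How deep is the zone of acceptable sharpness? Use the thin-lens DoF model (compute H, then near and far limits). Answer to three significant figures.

Hyperfocal distance H = f²/(N·c) + f = 60²/(10 × 0.012) + 60 = 3600/0.12 + 60 ≈ 30060.0 mm ≈ 30.06 m.
Near limit Dn = s·(H − f)/(H + s − 2f) = 1400 × (30060.0 − 60) / (30060.0 + 1400 − 2 × 60) = 1400 × 30000.0 / 31340.0 ≈ 1340.14 mm.
Far limit Df = s·(H − f)/(H − s) = 1400 × (30060.0 − 60) / (30060.0 − 1400) = 1400 × 30000.0 / 28660.0 ≈ 1465.46 mm.
Depth of field = Df − Dn = 1465.46 − 1340.14 ≈ 125.32 mm.

125 mm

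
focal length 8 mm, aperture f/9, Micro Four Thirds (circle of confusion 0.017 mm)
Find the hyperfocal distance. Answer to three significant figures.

Hyperfocal distance H = f²/(N·c) + f = 8²/(9 × 0.017) + 8 = 64/0.153 + 8 ≈ 426.3 mm ≈ 0.426 m.

426 mm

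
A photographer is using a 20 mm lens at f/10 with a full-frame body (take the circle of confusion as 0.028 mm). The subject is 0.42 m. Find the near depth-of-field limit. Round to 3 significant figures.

Hyperfocal distance H = f²/(N·c) + f = 20²/(10 × 0.028) + 20 = 400/0.28 + 20 ≈ 1448.6 mm ≈ 1.449 m.
Near limit Dn = s·(H − f)/(H + s − 2f) = 420 × (1448.6 − 20) / (1448.6 + 420 − 2 × 20) = 420 × 1428.6 / 1828.6 ≈ 328.12 mm.

328 mm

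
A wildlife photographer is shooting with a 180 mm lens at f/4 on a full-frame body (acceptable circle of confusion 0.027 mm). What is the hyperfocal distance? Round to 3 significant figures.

Hyperfocal distance H = f²/(N·c) + f = 180²/(4 × 0.027) + 180 = 32400/0.108 + 180 ≈ 300180.0 mm ≈ 300 m.

300 m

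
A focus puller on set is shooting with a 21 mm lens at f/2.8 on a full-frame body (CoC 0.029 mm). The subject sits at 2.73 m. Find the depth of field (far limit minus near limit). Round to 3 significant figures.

3.63 m

Hyperfocal distance H = f²/(N·c) + f = 21²/(2.8 × 0.029) + 21 = 441/0.0812 + 21 ≈ 5452.0 mm ≈ 5.452 m.
Near limit Dn = s·(H − f)/(H + s − 2f) = 2730 × (5452.0 − 21) / (5452.0 + 2730 − 2 × 21) = 2730 × 5431.0 / 8140.0 ≈ 1821.5 mm.
Far limit Df = s·(H − f)/(H − s) = 2730 × (5452.0 − 21) / (5452.0 − 2730) = 2730 × 5431.0 / 2722.0 ≈ 5446.9 mm.
Depth of field = Df − Dn = 5446.9 − 1821.5 ≈ 3625.4 mm ≈ 3.63 m.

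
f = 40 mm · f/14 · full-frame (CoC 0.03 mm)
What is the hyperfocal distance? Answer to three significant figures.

Hyperfocal distance H = f²/(N·c) + f = 40²/(14 × 0.03) + 40 = 1600/0.42 + 40 ≈ 3849.5 mm ≈ 3.85 m.

3.85 m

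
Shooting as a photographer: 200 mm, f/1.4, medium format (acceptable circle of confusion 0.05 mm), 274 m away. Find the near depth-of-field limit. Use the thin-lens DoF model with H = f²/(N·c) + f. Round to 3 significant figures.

Hyperfocal distance H = f²/(N·c) + f = 200²/(1.4 × 0.05) + 200 = 40000/0.07 + 200 ≈ 571628.6 mm ≈ 571.6 m.
Near limit Dn = s·(H − f)/(H + s − 2f) = 274000 × (571628.6 − 200) / (571628.6 + 274000 − 2 × 200) = 274000 × 571428.6 / 845228.6 ≈ 185242 mm ≈ 185 m.

185 m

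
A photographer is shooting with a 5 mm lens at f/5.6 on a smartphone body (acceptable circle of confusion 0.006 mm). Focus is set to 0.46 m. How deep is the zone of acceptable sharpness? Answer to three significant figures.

Hyperfocal distance H = f²/(N·c) + f = 5²/(5.6 × 0.006) + 5 = 25/0.0336 + 5 ≈ 749.0 mm ≈ 0.749 m.
Near limit Dn = s·(H − f)/(H + s − 2f) = 460 × (749.0 − 5) / (749.0 + 460 − 2 × 5) = 460 × 744.0 / 1199.0 ≈ 285.44 mm.
Far limit Df = s·(H − f)/(H − s) = 460 × (749.0 − 5) / (749.0 − 460) = 460 × 744.0 / 289.0 ≈ 1184.10 mm.
Depth of field = Df − Dn = 1184.10 − 285.44 ≈ 898.66 mm ≈ 0.899 m.

0.899 m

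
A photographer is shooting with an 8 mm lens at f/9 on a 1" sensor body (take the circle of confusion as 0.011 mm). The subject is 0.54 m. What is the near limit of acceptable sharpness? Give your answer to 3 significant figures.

296 mm

Hyperfocal distance H = f²/(N·c) + f = 8²/(9 × 0.011) + 8 = 64/0.099 + 8 ≈ 654.5 mm ≈ 0.654 m.
Near limit Dn = s·(H − f)/(H + s − 2f) = 540 × (654.5 − 8) / (654.5 + 540 − 2 × 8) = 540 × 646.5 / 1178.5 ≈ 296.23 mm.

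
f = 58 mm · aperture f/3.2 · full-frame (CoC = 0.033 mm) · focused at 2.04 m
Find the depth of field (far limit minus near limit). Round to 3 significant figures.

Hyperfocal distance H = f²/(N·c) + f = 58²/(3.2 × 0.033) + 58 = 3364/0.1056 + 58 ≈ 31914.1 mm ≈ 31.91 m.
Near limit Dn = s·(H − f)/(H + s − 2f) = 2040 × (31914.1 − 58) / (31914.1 + 2040 − 2 × 58) = 2040 × 31856.1 / 33838.1 ≈ 1920.51 mm.
Far limit Df = s·(H − f)/(H − s) = 2040 × (31914.1 − 58) / (31914.1 − 2040) = 2040 × 31856.1 / 29874.1 ≈ 2175.34 mm.
Depth of field = Df − Dn = 2175.34 − 1920.51 ≈ 254.83 mm.

255 mm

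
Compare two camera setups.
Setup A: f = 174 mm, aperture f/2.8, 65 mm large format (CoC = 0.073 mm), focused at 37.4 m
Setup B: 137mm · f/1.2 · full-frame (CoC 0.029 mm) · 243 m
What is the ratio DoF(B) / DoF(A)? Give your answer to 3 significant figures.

Setup A: H = 174²/(2.8×0.073) + 174 ≈ 148295.3 mm; DoF = Df − Dn = 49955 − 29888 ≈ 20067 mm.
Setup B: H = 137²/(1.2×0.029) + 137 ≈ 539476.1 mm; DoF = Df − Dn = 442057 − 167552 ≈ 274505 mm.
Ratio = 274505 / 20067 ≈ 13.7.

13.7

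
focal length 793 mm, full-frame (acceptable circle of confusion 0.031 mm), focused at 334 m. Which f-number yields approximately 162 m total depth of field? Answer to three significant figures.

f/14

Write h = H − f = f²/(N·c). The thin-lens limits are Dn = s·h/(h + (s−f)) and Df = s·h/(h − (s−f)), so DoF = Df − Dn = 2·s·(s−f)·h / (h² − (s−f)²).
That is a quadratic in h: DoF·h² − 2·s·(s−f)·h − DoF·(s−f)² = 0 ⇒ h = (s−f)·(s + √(s² + DoF²)) / DoF = 333207 × (334000 + √(334000² + 162000²)) / 162000 = 333207 × (334000 + 371214) / 162000 ≈ 1450508 mm.
Then N = f²/(c·h) = 793² / (0.031 × 1450508) = 628849 / 44966 ≈ 14.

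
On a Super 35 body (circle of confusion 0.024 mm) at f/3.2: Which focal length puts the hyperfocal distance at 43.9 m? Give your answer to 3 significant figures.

58.0 mm

From H = f²/(N·c) + f, with f ≪ H: f ≈ √(H·N·c) = √(43900 × 3.2 × 0.024) = √3371.5 ≈ 58.06 mm.
Exact: f² + N·c·f − N·c·H = 0 ⇒ f = (−N·c + √((N·c)² + 4·N·c·H))/2 = (−0.0768 + √13486)/2 ≈ 58.026 mm ≈ 58.0 mm.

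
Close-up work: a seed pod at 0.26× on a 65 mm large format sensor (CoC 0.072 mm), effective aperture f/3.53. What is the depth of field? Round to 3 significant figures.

At magnification m, DoF ≈ 2·N_eff·c/m² = 2 × 3.53 × 0.072 / 0.26² = 0.5083 / 0.0676 ≈ 7.52 mm.

7.52 mm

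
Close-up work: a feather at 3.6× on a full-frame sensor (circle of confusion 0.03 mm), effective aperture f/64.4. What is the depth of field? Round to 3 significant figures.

0.298 mm

At magnification m, DoF ≈ 2·N_eff·c/m² = 2 × 64.4 × 0.03 / 3.6² = 3.864 / 12.96 ≈ 0.298 mm.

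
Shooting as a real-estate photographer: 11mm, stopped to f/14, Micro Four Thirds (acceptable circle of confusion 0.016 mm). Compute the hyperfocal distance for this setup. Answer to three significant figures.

Hyperfocal distance H = f²/(N·c) + f = 11²/(14 × 0.016) + 11 = 121/0.224 + 11 ≈ 551.2 mm ≈ 0.551 m.

0.551 m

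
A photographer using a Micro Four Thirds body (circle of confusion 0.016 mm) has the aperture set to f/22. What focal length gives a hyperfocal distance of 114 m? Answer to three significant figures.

200 mm

From H = f²/(N·c) + f, with f ≪ H: f ≈ √(H·N·c) = √(114000 × 22 × 0.016) = √40128 ≈ 200.3 mm.
The +f correction barely moves this — solving exactly, f² + N·c·f − N·c·H = 0 ⇒ f = (−N·c + √((N·c)² + 4·N·c·H))/2 = (−0.352 + √160512)/2 ≈ 200.14 mm, so f ≈ 200 mm.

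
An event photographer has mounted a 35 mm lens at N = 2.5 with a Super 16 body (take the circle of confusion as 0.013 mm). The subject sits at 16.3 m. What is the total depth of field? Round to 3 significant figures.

17.3 m

Hyperfocal distance H = f²/(N·c) + f = 35²/(2.5 × 0.013) + 35 = 1225/0.0325 + 35 ≈ 37727.3 mm ≈ 37.73 m.
Near limit Dn = s·(H − f)/(H + s − 2f) = 16300 × (37727.3 − 35) / (37727.3 + 16300 − 2 × 35) = 16300 × 37692.3 / 53957.3 ≈ 11386 mm.
Far limit Df = s·(H − f)/(H − s) = 16300 × (37727.3 − 35) / (37727.3 − 16300) = 16300 × 37692.3 / 21427.3 ≈ 28673 mm.
Depth of field = Df − Dn = 28673 − 11386 ≈ 17287 mm ≈ 17.3 m.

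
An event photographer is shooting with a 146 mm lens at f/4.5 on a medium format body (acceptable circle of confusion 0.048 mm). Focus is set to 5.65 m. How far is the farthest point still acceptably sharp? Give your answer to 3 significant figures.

5.98 m

Hyperfocal distance H = f²/(N·c) + f = 146²/(4.5 × 0.048) + 146 = 21316/0.216 + 146 ≈ 98831.2 mm ≈ 98.83 m.
Far limit Df = s·(H − f)/(H − s) = 5650 × (98831.2 − 146) / (98831.2 − 5650) = 5650 × 98685.2 / 93181.2 ≈ 5983.7 mm ≈ 5.98 m.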